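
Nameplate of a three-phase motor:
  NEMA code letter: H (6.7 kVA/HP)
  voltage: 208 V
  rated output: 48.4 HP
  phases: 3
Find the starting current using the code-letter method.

S_LR = 6.7 × 48.4 = 324.28 kVA
I_LR = S_LR/(√3·V_L) = 324280/(1.732×208) = 900 A

900 A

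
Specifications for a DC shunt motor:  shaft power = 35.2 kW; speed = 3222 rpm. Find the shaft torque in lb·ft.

76.9 lb·ft

ω = 2π × 3222/60 = 337.4 rad/s
τ = P/ω = 35200/337.4 = 104.3 N·m
In lb·ft: 104.3/1.356 = 76.9 lb·ft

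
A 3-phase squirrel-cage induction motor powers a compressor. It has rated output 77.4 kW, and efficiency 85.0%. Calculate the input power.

91.1 kW

P_out = 77400 W
P_in = P_out/η = 77400/0.85 = 91059 W = 91.1 kW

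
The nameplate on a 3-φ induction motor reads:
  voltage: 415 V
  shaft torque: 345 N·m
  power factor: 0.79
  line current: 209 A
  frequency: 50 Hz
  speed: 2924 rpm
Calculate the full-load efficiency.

ω = 2π × 2924/60 = 306.2 rad/s; P_out = τω = 345 × 306.2 = 105639 W
P_in = √3·V_L·I_L·cosφ = 1.732 × 415 × 209 × 0.79 = 118678 W
η = P_out / P_in = 105639 / 118678 = 0.890 = 89.0%

89.0 %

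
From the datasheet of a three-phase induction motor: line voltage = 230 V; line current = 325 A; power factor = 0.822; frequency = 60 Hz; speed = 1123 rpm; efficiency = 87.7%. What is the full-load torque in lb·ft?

P_in = √3·V·I·cosφ = 1.732 × 230 × 325 × 0.822 = 106422 W
P_out = η·P_in = 0.877 × 106422 = 93332 W
n = 1123 rpm
ω = 2π×1123/60 = 117.6 rad/s
τ = P_out/ω = 93332/117.6 = 793.6 N·m
In lb·ft: 793.6/1.356 = 585 lb·ft

585 lb·ft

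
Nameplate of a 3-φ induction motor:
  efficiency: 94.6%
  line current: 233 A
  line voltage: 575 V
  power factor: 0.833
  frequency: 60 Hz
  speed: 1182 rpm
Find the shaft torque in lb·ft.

1090 lb·ft

P_in = √3·V·I·cosφ = 1.732 × 575 × 233 × 0.833 = 193293 W
P_out = η·P_in = 0.946 × 193293 = 182855 W
n = 1182 rpm
ω = 2π×1182/60 = 123.8 rad/s
τ = P_out/ω = 182855/123.8 = 1477 N·m
In lb·ft: 1477/1.356 = 1090 lb·ft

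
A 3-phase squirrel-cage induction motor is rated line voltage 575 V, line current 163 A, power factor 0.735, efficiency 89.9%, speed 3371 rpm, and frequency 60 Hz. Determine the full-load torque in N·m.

304 N·m

P_in = √3·V·I·cosφ = 1.732 × 575 × 163 × 0.735 = 119314 W
P_out = η·P_in = 0.899 × 119314 = 107263 W
n = 3371 rpm
ω = 2π×3371/60 = 353 rad/s
τ = P_out/ω = 107263/353 = 304 N·m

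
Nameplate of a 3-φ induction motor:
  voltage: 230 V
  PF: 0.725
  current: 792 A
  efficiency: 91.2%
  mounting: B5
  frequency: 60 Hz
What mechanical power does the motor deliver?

209 kW

P_in = √3·V·I·cosφ = 1.732 × 230 × 792 × 0.725 = 228738 W
P_out = η·P_in = 0.912 × 228738 = 208609 W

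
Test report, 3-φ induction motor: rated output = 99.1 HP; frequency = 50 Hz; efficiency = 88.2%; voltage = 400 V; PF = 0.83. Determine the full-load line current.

146 A

P_out = 99.1 × 746 = 73929 W
P_in = P_out / η = 73929 / 0.882 = 83820 W
I_L = P_in / (√3·V_L·cosφ) = 83820 / (1.732 × 400 × 0.83) = 146 A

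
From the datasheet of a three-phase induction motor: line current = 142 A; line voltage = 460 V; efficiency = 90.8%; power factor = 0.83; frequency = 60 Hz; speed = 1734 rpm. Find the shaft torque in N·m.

P_in = √3·V·I·cosφ = 1.732 × 460 × 142 × 0.83 = 93901 W
P_out = η·P_in = 0.908 × 93901 = 85262 W
n = 1734 rpm
ω = 2π×1734/60 = 181.6 rad/s
τ = P_out/ω = 85262/181.6 = 470 N·m

470 N·m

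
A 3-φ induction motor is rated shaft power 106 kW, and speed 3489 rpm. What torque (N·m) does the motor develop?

290 N·m

ω = 2π × 3489/60 = 365.4 rad/s
τ = P/ω = 106000/365.4 = 290 N·m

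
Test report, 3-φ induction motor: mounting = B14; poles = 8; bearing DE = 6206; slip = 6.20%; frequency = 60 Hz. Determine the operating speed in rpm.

844 rpm

n_s = 120f/p = 120×60/8 = 900 rpm
n = n_s(1 − s) = 900 × (1 − 0.062) = 844 rpm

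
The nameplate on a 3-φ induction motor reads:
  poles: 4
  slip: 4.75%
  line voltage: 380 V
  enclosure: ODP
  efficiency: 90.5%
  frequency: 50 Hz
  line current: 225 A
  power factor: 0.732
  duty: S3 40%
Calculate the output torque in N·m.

656 N·m

P_in = √3·V·I·cosφ = 1.732 × 380 × 225 × 0.732 = 108399 W
P_out = η·P_in = 0.905 × 108399 = 98101 W
n_s = 120×50/4 = 1500 rpm; n = 1500×(1−0.0475) = 1429 rpm
ω = 2π×1429/60 = 149.6 rad/s
τ = P_out/ω = 98101/149.6 = 656 N·m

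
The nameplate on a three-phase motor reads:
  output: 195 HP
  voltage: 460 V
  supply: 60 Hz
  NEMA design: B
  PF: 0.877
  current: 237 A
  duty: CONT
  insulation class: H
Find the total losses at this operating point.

P_in = √3·V·I·cosφ = 1.732×460×237×0.877 = 165597 W
P_out = 195×746 = 145470 W
Losses = P_in − P_out = 165597 − 145470 = 20127 W

20.1 kW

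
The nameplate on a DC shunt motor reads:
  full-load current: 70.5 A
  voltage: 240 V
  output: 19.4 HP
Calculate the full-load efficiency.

85.5 %

P_out = 19.4 × 746 = 14472 W
P_in = V·I = 240 × 70.5 = 16920 W
η = P_out / P_in = 14472 / 16920 = 0.855 = 85.5%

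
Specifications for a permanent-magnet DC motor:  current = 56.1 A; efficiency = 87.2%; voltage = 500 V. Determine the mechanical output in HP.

32.8 HP

P_in = V·I = 500 × 56.1 = 28050 W
P_out = η·P_in = 0.872 × 28050 = 24460 W
= 24460/746 = 32.8 HP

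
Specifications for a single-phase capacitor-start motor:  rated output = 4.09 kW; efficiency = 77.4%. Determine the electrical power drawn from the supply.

P_out = 4090 W
P_in = P_out/η = 4090/0.774 = 5284 W = 5.28 kW

5.28 kW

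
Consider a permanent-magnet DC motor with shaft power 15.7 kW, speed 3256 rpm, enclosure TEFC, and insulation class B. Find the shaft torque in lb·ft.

34 lb·ft

ω = 2π × 3256/60 = 341 rad/s
τ = P/ω = 15700/341 = 46.04 N·m
In lb·ft: 46.04/1.356 = 34 lb·ft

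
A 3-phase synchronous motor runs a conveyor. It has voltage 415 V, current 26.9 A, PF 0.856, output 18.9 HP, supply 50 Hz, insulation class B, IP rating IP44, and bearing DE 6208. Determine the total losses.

P_in = √3·V·I·cosφ = 1.732×415×26.9×0.856 = 16551 W
P_out = 18.9×746 = 14099 W
Losses = P_in − P_out = 16551 − 14099 = 2452 W

2.45 kW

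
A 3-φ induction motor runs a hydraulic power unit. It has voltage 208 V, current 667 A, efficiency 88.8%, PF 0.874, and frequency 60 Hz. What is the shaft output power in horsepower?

P_in = √3·V·I·cosφ = 1.732 × 208 × 667 × 0.874 = 210014 W
P_out = η·P_in = 0.888 × 210014 = 186492 W
= 186492/746 = 250 HP

250 HP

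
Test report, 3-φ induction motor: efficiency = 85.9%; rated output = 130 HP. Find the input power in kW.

P_out = 130 × 746 = 96980 W
P_in = P_out/η = 96980/0.859 = 112899 W = 113 kW

113 kW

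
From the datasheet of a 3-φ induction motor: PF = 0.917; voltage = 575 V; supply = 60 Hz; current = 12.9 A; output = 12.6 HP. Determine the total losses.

2.38 kW

P_in = √3·V·I·cosφ = 1.732×575×12.9×0.917 = 11781 W
P_out = 12.6×746 = 9400 W
Losses = P_in − P_out = 11781 − 9400 = 2381 W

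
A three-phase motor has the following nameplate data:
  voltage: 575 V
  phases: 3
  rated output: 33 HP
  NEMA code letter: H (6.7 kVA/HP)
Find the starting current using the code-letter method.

222 A

S_LR = 6.7 × 33 = 221.1 kVA
I_LR = S_LR/(√3·V_L) = 221100/(1.732×575) = 222 A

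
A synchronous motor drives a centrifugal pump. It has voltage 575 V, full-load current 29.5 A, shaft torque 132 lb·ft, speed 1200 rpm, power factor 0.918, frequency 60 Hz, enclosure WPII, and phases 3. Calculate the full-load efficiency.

τ = 132 lb·ft × 1.356 = 179 N·m
ω = 2π × 1200/60 = 125.7 rad/s; P_out = τω = 179 × 125.7 = 22500 W
P_in = √3·V_L·I_L·cosφ = 1.732 × 575 × 29.5 × 0.918 = 26970 W
η = P_out / P_in = 22500 / 26970 = 0.834 = 83.4%

83.4 %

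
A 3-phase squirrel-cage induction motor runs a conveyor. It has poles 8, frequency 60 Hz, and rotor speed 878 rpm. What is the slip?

2.44 %

n_s = 120f/p = 120×60/8 = 900 rpm
s = (n_s − n)/n_s = (900 − 878)/900 = 0.0244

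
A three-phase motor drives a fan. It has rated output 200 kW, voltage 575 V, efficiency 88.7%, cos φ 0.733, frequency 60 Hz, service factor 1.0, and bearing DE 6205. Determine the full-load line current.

309 A

P_out = 200 kW = 200000 W
P_in = P_out / η = 200000 / 0.887 = 225479 W
I_L = P_in / (√3·V_L·cosφ) = 225479 / (1.732 × 575 × 0.733) = 309 A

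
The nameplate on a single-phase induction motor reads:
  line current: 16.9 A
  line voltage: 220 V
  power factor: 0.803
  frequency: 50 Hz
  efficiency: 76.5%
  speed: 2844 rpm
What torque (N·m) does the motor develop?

7.67 N·m

P_in = V·I·cosφ = 220 × 16.9 × 0.803 = 2986 W
P_out = η·P_in = 0.765 × 2986 = 2284 W
n = 2844 rpm
ω = 2π×2844/60 = 297.8 rad/s
τ = P_out/ω = 2284/297.8 = 7.67 N·m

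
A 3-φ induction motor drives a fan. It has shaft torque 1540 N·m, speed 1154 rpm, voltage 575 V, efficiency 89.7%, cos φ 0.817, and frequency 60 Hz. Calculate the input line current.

255 A

ω = 2π×1154/60 = 120.8 rad/s; P_out = τω = 1540 × 120.8 = 186032 W
P_in = P_out / η = 186032 / 0.897 = 207394 W
I_L = P_in / (√3·V_L·cosφ) = 207394 / (1.732 × 575 × 0.817) = 255 A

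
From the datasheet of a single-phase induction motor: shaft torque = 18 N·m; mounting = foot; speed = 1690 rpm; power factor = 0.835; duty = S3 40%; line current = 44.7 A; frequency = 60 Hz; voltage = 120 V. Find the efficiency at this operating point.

ω = 2π × 1690/60 = 177 rad/s; P_out = τω = 18 × 177 = 3186 W
P_in = V·I·cosφ = 120 × 44.7 × 0.835 = 4479 W
η = P_out / P_in = 3186 / 4479 = 0.711 = 71.1%

71.1 %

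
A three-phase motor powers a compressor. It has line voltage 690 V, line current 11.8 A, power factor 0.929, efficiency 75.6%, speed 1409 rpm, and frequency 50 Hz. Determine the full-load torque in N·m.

67.1 N·m

P_in = √3·V·I·cosφ = 1.732 × 690 × 11.8 × 0.929 = 13101 W
P_out = η·P_in = 0.756 × 13101 = 9904 W
n = 1409 rpm
ω = 2π×1409/60 = 147.6 rad/s
τ = P_out/ω = 9904/147.6 = 67.1 N·m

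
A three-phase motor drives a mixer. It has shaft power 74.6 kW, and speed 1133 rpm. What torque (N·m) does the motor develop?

ω = 2π × 1133/60 = 118.6 rad/s
τ = P/ω = 74600/118.6 = 629 N·m

629 N·m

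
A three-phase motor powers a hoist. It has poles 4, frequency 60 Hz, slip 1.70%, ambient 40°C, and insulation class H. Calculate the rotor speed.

n_s = 120f/p = 120×60/4 = 1800 rpm
n = n_s(1 − s) = 1800 × (1 − 0.017) = 1769 rpm

1769 rpm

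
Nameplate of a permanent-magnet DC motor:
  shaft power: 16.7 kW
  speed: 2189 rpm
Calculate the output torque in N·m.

ω = 2π × 2189/60 = 229.2 rad/s
τ = P/ω = 16700/229.2 = 72.9 N·m

72.9 N·m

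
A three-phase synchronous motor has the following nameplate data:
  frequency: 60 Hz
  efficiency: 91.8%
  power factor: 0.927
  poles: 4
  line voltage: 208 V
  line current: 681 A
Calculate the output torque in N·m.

P_in = √3·V·I·cosφ = 1.732 × 208 × 681 × 0.927 = 227425 W
P_out = η·P_in = 0.918 × 227425 = 208776 W
n = n_s = 120×60/4 = 1800 rpm (synchronous)
ω = 2π×1800/60 = 188.5 rad/s
τ = P_out/ω = 208776/188.5 = 1110 N·m

1110 N·m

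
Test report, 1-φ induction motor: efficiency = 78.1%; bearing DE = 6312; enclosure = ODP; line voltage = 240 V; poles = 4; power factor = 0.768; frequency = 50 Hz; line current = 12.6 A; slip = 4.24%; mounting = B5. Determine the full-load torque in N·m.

12.1 N·m

P_in = V·I·cosφ = 240 × 12.6 × 0.768 = 2322 W
P_out = η·P_in = 0.781 × 2322 = 1813 W
n_s = 120×50/4 = 1500 rpm; n = 1500×(1−0.0424) = 1436 rpm
ω = 2π×1436/60 = 150.4 rad/s
τ = P_out/ω = 1813/150.4 = 12.1 N·m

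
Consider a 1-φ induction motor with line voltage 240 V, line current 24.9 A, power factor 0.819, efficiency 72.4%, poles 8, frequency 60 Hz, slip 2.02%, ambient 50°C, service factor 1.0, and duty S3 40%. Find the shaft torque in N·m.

P_in = V·I·cosφ = 240 × 24.9 × 0.819 = 4894 W
P_out = η·P_in = 0.724 × 4894 = 3543 W
n_s = 120×60/8 = 900 rpm; n = 900×(1−0.0202) = 882 rpm
ω = 2π×882/60 = 92.36 rad/s
τ = P_out/ω = 3543/92.36 = 38.4 N·m

38.4 N·m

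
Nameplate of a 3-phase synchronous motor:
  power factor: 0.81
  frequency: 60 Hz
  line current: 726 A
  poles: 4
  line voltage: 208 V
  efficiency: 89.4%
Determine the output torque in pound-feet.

P_in = √3·V·I·cosφ = 1.732 × 208 × 726 × 0.81 = 211852 W
P_out = η·P_in = 0.894 × 211852 = 189396 W
n = n_s = 120×60/4 = 1800 rpm (synchronous)
ω = 2π×1800/60 = 188.5 rad/s
τ = P_out/ω = 189396/188.5 = 1005 N·m
In lb·ft: 1005/1.356 = 741 lb·ft

741 lb·ft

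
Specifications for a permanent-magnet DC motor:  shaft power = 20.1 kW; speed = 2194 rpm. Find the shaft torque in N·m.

87.5 N·m

ω = 2π × 2194/60 = 229.8 rad/s
τ = P/ω = 20100/229.8 = 87.5 N·m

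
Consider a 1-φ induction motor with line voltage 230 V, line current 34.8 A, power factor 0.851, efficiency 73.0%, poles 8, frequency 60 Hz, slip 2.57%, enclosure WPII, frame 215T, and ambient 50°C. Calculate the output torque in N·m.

54.1 N·m

P_in = V·I·cosφ = 230 × 34.8 × 0.851 = 6811 W
P_out = η·P_in = 0.73 × 6811 = 4972 W
n_s = 120×60/8 = 900 rpm; n = 900×(1−0.0257) = 877 rpm
ω = 2π×877/60 = 91.84 rad/s
τ = P_out/ω = 4972/91.84 = 54.1 N·m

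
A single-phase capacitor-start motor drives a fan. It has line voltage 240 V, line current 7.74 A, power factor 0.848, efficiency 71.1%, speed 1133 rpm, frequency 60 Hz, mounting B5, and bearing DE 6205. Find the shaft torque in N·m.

9.44 N·m

P_in = V·I·cosφ = 240 × 7.74 × 0.848 = 1575 W
P_out = η·P_in = 0.711 × 1575 = 1120 W
n = 1133 rpm
ω = 2π×1133/60 = 118.6 rad/s
τ = P_out/ω = 1120/118.6 = 9.44 N·m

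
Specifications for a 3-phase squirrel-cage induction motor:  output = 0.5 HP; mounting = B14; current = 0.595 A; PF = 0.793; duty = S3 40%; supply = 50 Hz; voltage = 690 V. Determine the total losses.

P_in = √3·V·I·cosφ = 1.732×690×0.595×0.793 = 564 W
P_out = 0.5×746 = 373 W
Losses = P_in − P_out = 564 − 373 = 191 W

191 W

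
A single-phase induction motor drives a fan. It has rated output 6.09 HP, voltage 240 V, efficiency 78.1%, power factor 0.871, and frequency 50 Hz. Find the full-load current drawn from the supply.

P_out = 6.09 × 746 = 4543 W
P_in = P_out / η = 4543 / 0.781 = 5817 W
I = P_in / (V·cosφ) = 5817 / (240 × 0.871) = 27.8 A

27.8 A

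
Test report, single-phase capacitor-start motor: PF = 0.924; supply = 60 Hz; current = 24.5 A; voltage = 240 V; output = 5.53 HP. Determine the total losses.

1.31 kW

P_in = V·I·cosφ = 240×24.5×0.924 = 5433 W
P_out = 5.53×746 = 4125 W
Losses = P_in − P_out = 5433 − 4125 = 1308 W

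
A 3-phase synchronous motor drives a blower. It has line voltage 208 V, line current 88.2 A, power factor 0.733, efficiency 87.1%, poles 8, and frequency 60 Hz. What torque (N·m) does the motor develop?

215 N·m

P_in = √3·V·I·cosφ = 1.732 × 208 × 88.2 × 0.733 = 23291 W
P_out = η·P_in = 0.871 × 23291 = 20286 W
n = n_s = 120×60/8 = 900 rpm (synchronous)
ω = 2π×900/60 = 94.25 rad/s
τ = P_out/ω = 20286/94.25 = 215 N·m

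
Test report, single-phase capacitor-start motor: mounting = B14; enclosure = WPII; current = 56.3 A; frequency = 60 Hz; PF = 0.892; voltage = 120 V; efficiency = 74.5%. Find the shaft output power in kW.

P_in = V·I·cosφ = 120 × 56.3 × 0.892 = 6026 W
P_out = η·P_in = 0.745 × 6026 = 4489 W

4.49 kW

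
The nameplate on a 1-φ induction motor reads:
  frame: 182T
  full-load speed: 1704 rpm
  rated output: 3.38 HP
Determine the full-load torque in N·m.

14.1 N·m

P_out = 3.38 × 746 = 2521 W
ω = 2π × 1704/60 = 178.4 rad/s
τ = P_out/ω = 2521/178.4 = 14.1 N·m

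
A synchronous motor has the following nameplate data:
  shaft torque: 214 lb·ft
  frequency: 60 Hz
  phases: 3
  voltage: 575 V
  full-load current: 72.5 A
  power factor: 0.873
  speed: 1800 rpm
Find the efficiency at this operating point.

86.8 %

τ = 214 lb·ft × 1.356 = 290.2 N·m
ω = 2π × 1800/60 = 188.5 rad/s; P_out = τω = 290.2 × 188.5 = 54703 W
P_in = √3·V_L·I_L·cosφ = 1.732 × 575 × 72.5 × 0.873 = 63033 W
η = P_out / P_in = 54703 / 63033 = 0.868 = 86.8%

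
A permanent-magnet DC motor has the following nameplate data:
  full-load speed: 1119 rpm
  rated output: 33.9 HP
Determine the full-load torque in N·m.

P_out = 33.9 × 746 = 25289 W
ω = 2π × 1119/60 = 117.2 rad/s
τ = P_out/ω = 25289/117.2 = 216 N·m

216 N·m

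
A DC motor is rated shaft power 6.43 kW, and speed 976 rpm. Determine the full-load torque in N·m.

62.9 N·m

ω = 2π × 976/60 = 102.2 rad/s
τ = P/ω = 6430/102.2 = 62.9 N·m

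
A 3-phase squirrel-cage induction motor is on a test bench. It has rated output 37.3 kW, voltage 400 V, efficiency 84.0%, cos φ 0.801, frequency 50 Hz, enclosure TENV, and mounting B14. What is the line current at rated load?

P_out = 37.3 kW = 37300 W
P_in = P_out / η = 37300 / 0.840 = 44405 W
I_L = P_in / (√3·V_L·cosφ) = 44405 / (1.732 × 400 × 0.801) = 80 A

80 A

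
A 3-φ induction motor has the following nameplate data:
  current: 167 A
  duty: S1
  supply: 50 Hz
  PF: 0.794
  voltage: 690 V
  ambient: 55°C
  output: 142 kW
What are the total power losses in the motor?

16.5 kW

P_in = √3·V·I·cosφ = 1.732×690×167×0.794 = 158465 W
P_out = 142000 W
Losses = P_in − P_out = 158465 − 142000 = 16465 W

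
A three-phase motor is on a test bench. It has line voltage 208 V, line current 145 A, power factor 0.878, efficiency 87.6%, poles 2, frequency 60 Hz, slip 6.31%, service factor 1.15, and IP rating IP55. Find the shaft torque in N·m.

P_in = √3·V·I·cosφ = 1.732 × 208 × 145 × 0.878 = 45864 W
P_out = η·P_in = 0.876 × 45864 = 40177 W
n_s = 120×60/2 = 3600 rpm; n = 3600×(1−0.0631) = 3373 rpm
ω = 2π×3373/60 = 353.2 rad/s
τ = P_out/ω = 40177/353.2 = 114 N·m

114 N·m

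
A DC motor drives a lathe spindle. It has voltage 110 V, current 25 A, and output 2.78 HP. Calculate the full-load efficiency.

75.4 %

P_out = 2.78 × 746 = 2074 W
P_in = V·I = 110 × 25 = 2750 W
η = P_out / P_in = 2074 / 2750 = 0.754 = 75.4%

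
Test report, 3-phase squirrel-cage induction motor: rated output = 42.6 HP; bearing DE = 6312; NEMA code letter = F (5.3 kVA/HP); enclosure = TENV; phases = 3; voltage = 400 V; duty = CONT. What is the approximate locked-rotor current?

S_LR = 5.3 × 42.6 = 225.78 kVA
I_LR = S_LR/(√3·V_L) = 225780/(1.732×400) = 326 A

326 A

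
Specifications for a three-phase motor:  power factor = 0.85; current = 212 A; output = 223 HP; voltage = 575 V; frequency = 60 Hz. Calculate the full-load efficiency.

P_out = 223 × 746 = 166358 W
P_in = √3·V_L·I_L·cosφ = 1.732 × 575 × 212 × 0.85 = 179461 W
η = P_out / P_in = 166358 / 179461 = 0.927 = 92.7%

92.7 %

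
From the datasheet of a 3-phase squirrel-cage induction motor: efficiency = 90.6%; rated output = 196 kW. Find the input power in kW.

216 kW

P_out = 196000 W
P_in = P_out/η = 196000/0.906 = 216336 W = 216 kW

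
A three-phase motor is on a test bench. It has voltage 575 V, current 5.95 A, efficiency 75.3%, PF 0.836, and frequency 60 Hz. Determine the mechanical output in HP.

P_in = √3·V·I·cosφ = 1.732 × 575 × 5.95 × 0.836 = 4954 W
P_out = η·P_in = 0.753 × 4954 = 3730 W
= 3730/746 = 5 HP

5 HP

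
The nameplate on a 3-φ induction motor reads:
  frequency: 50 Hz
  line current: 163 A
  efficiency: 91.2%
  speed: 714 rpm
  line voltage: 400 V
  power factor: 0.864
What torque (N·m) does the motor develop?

P_in = √3·V·I·cosφ = 1.732 × 400 × 163 × 0.864 = 97568 W
P_out = η·P_in = 0.912 × 97568 = 88982 W
n = 714 rpm
ω = 2π×714/60 = 74.77 rad/s
τ = P_out/ω = 88982/74.77 = 1190 N·m

1190 N·m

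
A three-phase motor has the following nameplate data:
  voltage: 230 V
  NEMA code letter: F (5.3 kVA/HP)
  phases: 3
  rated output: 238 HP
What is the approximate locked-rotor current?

S_LR = 5.3 × 238 = 1261.4 kVA
I_LR = S_LR/(√3·V_L) = 1261400/(1.732×230) = 3170 A

3170 A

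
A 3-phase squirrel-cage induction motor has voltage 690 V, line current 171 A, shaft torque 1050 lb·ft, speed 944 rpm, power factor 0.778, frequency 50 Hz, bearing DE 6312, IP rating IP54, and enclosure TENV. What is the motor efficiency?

88.5 %

τ = 1050 lb·ft × 1.356 = 1424 N·m
ω = 2π × 944/60 = 98.86 rad/s; P_out = τω = 1424 × 98.86 = 140777 W
P_in = √3·V_L·I_L·cosφ = 1.732 × 690 × 171 × 0.778 = 158991 W
η = P_out / P_in = 140777 / 158991 = 0.885 = 88.5%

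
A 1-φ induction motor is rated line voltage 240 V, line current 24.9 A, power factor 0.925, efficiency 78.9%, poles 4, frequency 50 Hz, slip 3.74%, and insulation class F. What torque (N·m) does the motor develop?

P_in = V·I·cosφ = 240 × 24.9 × 0.925 = 5528 W
P_out = η·P_in = 0.789 × 5528 = 4362 W
n_s = 120×50/4 = 1500 rpm; n = 1500×(1−0.0374) = 1444 rpm
ω = 2π×1444/60 = 151.2 rad/s
τ = P_out/ω = 4362/151.2 = 28.8 N·m

28.8 N·m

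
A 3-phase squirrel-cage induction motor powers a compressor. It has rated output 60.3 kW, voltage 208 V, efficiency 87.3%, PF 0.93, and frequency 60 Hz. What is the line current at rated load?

P_out = 60.3 kW = 60300 W
P_in = P_out / η = 60300 / 0.873 = 69072 W
I_L = P_in / (√3·V_L·cosφ) = 69072 / (1.732 × 208 × 0.93) = 206 A

206 A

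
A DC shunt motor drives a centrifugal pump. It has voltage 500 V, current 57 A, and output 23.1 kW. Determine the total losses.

5.4 kW

P_in = V·I = 500×57 = 28500 W
P_out = 23100 W
Losses = P_in − P_out = 28500 − 23100 = 5400 W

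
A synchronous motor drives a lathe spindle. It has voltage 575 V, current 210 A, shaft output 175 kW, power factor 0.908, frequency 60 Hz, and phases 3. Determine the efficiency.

P_out = 175 kW = 175000 W
P_in = √3·V_L·I_L·cosφ = 1.732 × 575 × 210 × 0.908 = 189898 W
η = P_out / P_in = 175000 / 189898 = 0.922 = 92.2%

92.2 %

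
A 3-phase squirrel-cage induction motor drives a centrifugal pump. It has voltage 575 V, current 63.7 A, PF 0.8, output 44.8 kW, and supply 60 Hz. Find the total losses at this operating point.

5.95 kW

P_in = √3·V·I·cosφ = 1.732×575×63.7×0.8 = 50751 W
P_out = 44800 W
Losses = P_in − P_out = 50751 − 44800 = 5951 W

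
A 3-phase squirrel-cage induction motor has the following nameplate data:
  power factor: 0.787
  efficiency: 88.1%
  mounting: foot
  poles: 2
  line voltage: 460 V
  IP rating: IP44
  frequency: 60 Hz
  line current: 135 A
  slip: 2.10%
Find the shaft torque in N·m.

P_in = √3·V·I·cosφ = 1.732 × 460 × 135 × 0.787 = 84648 W
P_out = η·P_in = 0.881 × 84648 = 74575 W
n_s = 120×60/2 = 3600 rpm; n = 3600×(1−0.021) = 3524 rpm
ω = 2π×3524/60 = 369 rad/s
τ = P_out/ω = 74575/369 = 202 N·m

202 N·m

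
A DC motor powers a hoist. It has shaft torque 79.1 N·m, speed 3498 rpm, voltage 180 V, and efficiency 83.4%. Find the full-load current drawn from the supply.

193 A

ω = 2π×3498/60 = 366.3 rad/s; P_out = τω = 79.1 × 366.3 = 28974 W
P_in = P_out / η = 28974 / 0.834 = 34741 W
I = P_in / V = 34741 / 180 = 193 A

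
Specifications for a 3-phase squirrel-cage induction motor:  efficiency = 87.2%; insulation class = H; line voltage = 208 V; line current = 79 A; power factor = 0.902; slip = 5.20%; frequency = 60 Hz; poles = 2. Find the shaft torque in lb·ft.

46.2 lb·ft

P_in = √3·V·I·cosφ = 1.732 × 208 × 79 × 0.902 = 25671 W
P_out = η·P_in = 0.872 × 25671 = 22385 W
n_s = 120×60/2 = 3600 rpm; n = 3600×(1−0.052) = 3413 rpm
ω = 2π×3413/60 = 357.4 rad/s
τ = P_out/ω = 22385/357.4 = 62.63 N·m
In lb·ft: 62.63/1.356 = 46.2 lb·ft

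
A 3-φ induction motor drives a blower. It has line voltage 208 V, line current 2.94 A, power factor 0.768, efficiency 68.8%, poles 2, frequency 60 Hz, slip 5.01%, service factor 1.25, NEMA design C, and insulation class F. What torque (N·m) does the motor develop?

P_in = √3·V·I·cosφ = 1.732 × 208 × 2.94 × 0.768 = 813 W
P_out = η·P_in = 0.688 × 813 = 559 W
n_s = 120×60/2 = 3600 rpm; n = 3600×(1−0.0501) = 3420 rpm
ω = 2π×3420/60 = 358.1 rad/s
τ = P_out/ω = 559/358.1 = 1.56 N·m

1.56 N·m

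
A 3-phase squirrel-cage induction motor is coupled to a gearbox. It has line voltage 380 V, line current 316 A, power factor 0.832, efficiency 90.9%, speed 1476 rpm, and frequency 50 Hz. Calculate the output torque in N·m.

P_in = √3·V·I·cosφ = 1.732 × 380 × 316 × 0.832 = 173038 W
P_out = η·P_in = 0.909 × 173038 = 157292 W
n = 1476 rpm
ω = 2π×1476/60 = 154.6 rad/s
τ = P_out/ω = 157292/154.6 = 1020 N·m

1020 N·m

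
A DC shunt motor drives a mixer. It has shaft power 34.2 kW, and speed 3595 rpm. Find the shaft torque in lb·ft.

67 lb·ft

ω = 2π × 3595/60 = 376.5 rad/s
τ = P/ω = 34200/376.5 = 90.84 N·m
In lb·ft: 90.84/1.356 = 67 lb·ft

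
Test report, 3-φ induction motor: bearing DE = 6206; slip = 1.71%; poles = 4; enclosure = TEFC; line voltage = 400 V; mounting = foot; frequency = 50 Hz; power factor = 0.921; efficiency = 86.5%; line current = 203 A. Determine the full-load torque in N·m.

P_in = √3·V·I·cosφ = 1.732 × 400 × 203 × 0.921 = 129528 W
P_out = η·P_in = 0.865 × 129528 = 112042 W
n_s = 120×50/4 = 1500 rpm; n = 1500×(1−0.0171) = 1474 rpm
ω = 2π×1474/60 = 154.4 rad/s
τ = P_out/ω = 112042/154.4 = 726 N·m

726 N·m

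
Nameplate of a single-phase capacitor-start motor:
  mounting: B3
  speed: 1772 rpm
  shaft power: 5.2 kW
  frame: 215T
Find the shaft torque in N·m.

28 N·m

ω = 2π × 1772/60 = 185.6 rad/s
τ = P/ω = 5200/185.6 = 28 N·m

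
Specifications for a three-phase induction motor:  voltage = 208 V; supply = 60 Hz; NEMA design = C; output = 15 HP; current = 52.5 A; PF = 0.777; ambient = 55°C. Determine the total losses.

3510 W

P_in = √3·V·I·cosφ = 1.732×208×52.5×0.777 = 14696 W
P_out = 15×746 = 11190 W
Losses = P_in − P_out = 14696 − 11190 = 3506 W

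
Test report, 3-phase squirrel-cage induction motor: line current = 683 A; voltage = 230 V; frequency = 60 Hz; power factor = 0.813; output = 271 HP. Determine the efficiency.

P_out = 271 × 746 = 202166 W
P_in = √3·V_L·I_L·cosφ = 1.732 × 230 × 683 × 0.813 = 221201 W
η = P_out / P_in = 202166 / 221201 = 0.914 = 91.4%

91.4 %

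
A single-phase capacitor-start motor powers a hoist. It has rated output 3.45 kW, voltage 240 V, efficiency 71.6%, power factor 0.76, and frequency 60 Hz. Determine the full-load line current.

P_out = 3.45 kW = 3450 W
P_in = P_out / η = 3450 / 0.716 = 4818 W
I = P_in / (V·cosφ) = 4818 / (240 × 0.76) = 26.4 A

26.4 A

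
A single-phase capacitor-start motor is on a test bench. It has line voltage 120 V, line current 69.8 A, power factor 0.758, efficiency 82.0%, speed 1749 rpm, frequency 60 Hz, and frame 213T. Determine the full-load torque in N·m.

28.4 N·m

P_in = V·I·cosφ = 120 × 69.8 × 0.758 = 6349 W
P_out = η·P_in = 0.82 × 6349 = 5206 W
n = 1749 rpm
ω = 2π×1749/60 = 183.2 rad/s
τ = P_out/ω = 5206/183.2 = 28.4 N·m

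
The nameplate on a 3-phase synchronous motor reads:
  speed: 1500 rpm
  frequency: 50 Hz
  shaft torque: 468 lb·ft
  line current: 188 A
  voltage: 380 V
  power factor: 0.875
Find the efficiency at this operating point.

τ = 468 lb·ft × 1.356 = 634.6 N·m
ω = 2π × 1500/60 = 157.1 rad/s; P_out = τω = 634.6 × 157.1 = 99696 W
P_in = √3·V_L·I_L·cosφ = 1.732 × 380 × 188 × 0.875 = 108267 W
η = P_out / P_in = 99696 / 108267 = 0.921 = 92.1%

92.1 %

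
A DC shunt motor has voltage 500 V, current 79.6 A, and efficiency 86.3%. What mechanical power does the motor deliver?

P_in = V·I = 500 × 79.6 = 39800 W
P_out = η·P_in = 0.863 × 39800 = 34347 W

34.3 kW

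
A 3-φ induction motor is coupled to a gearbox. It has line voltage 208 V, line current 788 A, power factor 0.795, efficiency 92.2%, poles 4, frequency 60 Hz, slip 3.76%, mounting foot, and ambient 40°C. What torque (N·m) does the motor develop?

1150 N·m

P_in = √3·V·I·cosφ = 1.732 × 208 × 788 × 0.795 = 225686 W
P_out = η·P_in = 0.922 × 225686 = 208082 W
n_s = 120×60/4 = 1800 rpm; n = 1800×(1−0.0376) = 1732 rpm
ω = 2π×1732/60 = 181.4 rad/s
τ = P_out/ω = 208082/181.4 = 1150 N·m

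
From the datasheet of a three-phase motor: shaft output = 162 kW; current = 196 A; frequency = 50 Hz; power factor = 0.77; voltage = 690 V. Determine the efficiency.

89.8 %

P_out = 162 kW = 162000 W
P_in = √3·V_L·I_L·cosφ = 1.732 × 690 × 196 × 0.77 = 180361 W
η = P_out / P_in = 162000 / 180361 = 0.898 = 89.8%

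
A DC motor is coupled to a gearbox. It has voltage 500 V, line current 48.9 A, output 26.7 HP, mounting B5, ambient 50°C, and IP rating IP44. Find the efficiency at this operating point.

P_out = 26.7 × 746 = 19918 W
P_in = V·I = 500 × 48.9 = 24450 W
η = P_out / P_in = 19918 / 24450 = 0.815 = 81.5%

81.5 %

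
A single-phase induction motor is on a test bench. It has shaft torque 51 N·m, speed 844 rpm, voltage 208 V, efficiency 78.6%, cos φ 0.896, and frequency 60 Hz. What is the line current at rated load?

30.8 A

ω = 2π×844/60 = 88.38 rad/s; P_out = τω = 51 × 88.38 = 4507 W
P_in = P_out / η = 4507 / 0.786 = 5734 W
I = P_in / (V·cosφ) = 5734 / (208 × 0.896) = 30.8 A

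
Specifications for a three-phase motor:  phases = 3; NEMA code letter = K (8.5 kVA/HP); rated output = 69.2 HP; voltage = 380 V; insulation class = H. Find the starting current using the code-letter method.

894 A

S_LR = 8.5 × 69.2 = 588.2 kVA
I_LR = S_LR/(√3·V_L) = 588200/(1.732×380) = 894 A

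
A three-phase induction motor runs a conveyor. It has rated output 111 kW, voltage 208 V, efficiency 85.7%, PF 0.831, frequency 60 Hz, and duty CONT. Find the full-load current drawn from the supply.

433 A

P_out = 111 kW = 111000 W
P_in = P_out / η = 111000 / 0.857 = 129522 W
I_L = P_in / (√3·V_L·cosφ) = 129522 / (1.732 × 208 × 0.831) = 433 A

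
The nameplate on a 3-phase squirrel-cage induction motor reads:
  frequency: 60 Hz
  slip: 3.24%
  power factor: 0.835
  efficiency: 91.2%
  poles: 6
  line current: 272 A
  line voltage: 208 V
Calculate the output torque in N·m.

P_in = √3·V·I·cosφ = 1.732 × 208 × 272 × 0.835 = 81821 W
P_out = η·P_in = 0.912 × 81821 = 74621 W
n_s = 120×60/6 = 1200 rpm; n = 1200×(1−0.0324) = 1161 rpm
ω = 2π×1161/60 = 121.6 rad/s
τ = P_out/ω = 74621/121.6 = 614 N·m

614 N·m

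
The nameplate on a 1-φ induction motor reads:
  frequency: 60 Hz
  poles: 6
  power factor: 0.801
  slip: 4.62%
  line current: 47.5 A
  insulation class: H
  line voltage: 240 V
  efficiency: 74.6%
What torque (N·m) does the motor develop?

P_in = V·I·cosφ = 240 × 47.5 × 0.801 = 9131 W
P_out = η·P_in = 0.746 × 9131 = 6812 W
n_s = 120×60/6 = 1200 rpm; n = 1200×(1−0.0462) = 1145 rpm
ω = 2π×1145/60 = 119.9 rad/s
τ = P_out/ω = 6812/119.9 = 56.8 N·m

56.8 N·m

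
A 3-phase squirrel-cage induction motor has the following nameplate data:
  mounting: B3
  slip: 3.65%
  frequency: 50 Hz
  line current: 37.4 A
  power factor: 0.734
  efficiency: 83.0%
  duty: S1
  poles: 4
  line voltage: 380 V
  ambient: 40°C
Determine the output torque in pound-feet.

P_in = √3·V·I·cosφ = 1.732 × 380 × 37.4 × 0.734 = 18068 W
P_out = η·P_in = 0.83 × 18068 = 14996 W
n_s = 120×50/4 = 1500 rpm; n = 1500×(1−0.0365) = 1445 rpm
ω = 2π×1445/60 = 151.3 rad/s
τ = P_out/ω = 14996/151.3 = 99.11 N·m
In lb·ft: 99.11/1.356 = 73.1 lb·ft

73.1 lb·ft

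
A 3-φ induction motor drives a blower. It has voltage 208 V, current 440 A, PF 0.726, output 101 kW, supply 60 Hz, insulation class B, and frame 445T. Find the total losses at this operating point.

P_in = √3·V·I·cosφ = 1.732×208×440×0.726 = 115080 W
P_out = 101000 W
Losses = P_in − P_out = 115080 − 101000 = 14080 W

14100 W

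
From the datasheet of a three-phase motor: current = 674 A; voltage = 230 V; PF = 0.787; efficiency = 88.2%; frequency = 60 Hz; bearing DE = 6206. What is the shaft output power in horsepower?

250 HP

P_in = √3·V·I·cosφ = 1.732 × 230 × 674 × 0.787 = 211305 W
P_out = η·P_in = 0.882 × 211305 = 186371 W
= 186371/746 = 250 HP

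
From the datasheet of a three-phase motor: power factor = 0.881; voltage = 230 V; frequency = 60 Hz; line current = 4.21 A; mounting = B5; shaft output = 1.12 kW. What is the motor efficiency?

P_out = 1.12 kW = 1120 W
P_in = √3·V_L·I_L·cosφ = 1.732 × 230 × 4.21 × 0.881 = 1478 W
η = P_out / P_in = 1120 / 1478 = 0.758 = 75.8%

75.8 %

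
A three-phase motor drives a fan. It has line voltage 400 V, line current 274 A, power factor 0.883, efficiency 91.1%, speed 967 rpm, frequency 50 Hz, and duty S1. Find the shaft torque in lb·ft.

P_in = √3·V·I·cosφ = 1.732 × 400 × 274 × 0.883 = 167617 W
P_out = η·P_in = 0.911 × 167617 = 152699 W
n = 967 rpm
ω = 2π×967/60 = 101.3 rad/s
τ = P_out/ω = 152699/101.3 = 1507 N·m
In lb·ft: 1507/1.356 = 1110 lb·ft

1110 lb·ft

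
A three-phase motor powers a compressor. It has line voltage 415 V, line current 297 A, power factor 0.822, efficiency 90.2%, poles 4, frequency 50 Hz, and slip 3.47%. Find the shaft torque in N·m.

1040 N·m

P_in = √3·V·I·cosφ = 1.732 × 415 × 297 × 0.822 = 175479 W
P_out = η·P_in = 0.902 × 175479 = 158282 W
n_s = 120×50/4 = 1500 rpm; n = 1500×(1−0.0347) = 1448 rpm
ω = 2π×1448/60 = 151.6 rad/s
τ = P_out/ω = 158282/151.6 = 1040 N·m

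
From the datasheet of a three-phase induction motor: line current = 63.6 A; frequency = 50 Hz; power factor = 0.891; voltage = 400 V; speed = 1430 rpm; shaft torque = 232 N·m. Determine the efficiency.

88.5 %

ω = 2π × 1430/60 = 149.7 rad/s; P_out = τω = 232 × 149.7 = 34730 W
P_in = √3·V_L·I_L·cosφ = 1.732 × 400 × 63.6 × 0.891 = 39259 W
η = P_out / P_in = 34730 / 39259 = 0.885 = 88.5%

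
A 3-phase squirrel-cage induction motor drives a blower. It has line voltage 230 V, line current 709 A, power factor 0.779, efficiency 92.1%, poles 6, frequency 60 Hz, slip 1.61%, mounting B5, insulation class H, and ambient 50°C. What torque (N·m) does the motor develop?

1640 N·m

P_in = √3·V·I·cosφ = 1.732 × 230 × 709 × 0.779 = 220019 W
P_out = η·P_in = 0.921 × 220019 = 202637 W
n_s = 120×60/6 = 1200 rpm; n = 1200×(1−0.0161) = 1181 rpm
ω = 2π×1181/60 = 123.7 rad/s
τ = P_out/ω = 202637/123.7 = 1640 N·m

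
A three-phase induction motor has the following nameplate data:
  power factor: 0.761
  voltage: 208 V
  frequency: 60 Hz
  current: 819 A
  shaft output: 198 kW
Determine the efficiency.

P_out = 198 kW = 198000 W
P_in = √3·V_L·I_L·cosφ = 1.732 × 208 × 819 × 0.761 = 224533 W
η = P_out / P_in = 198000 / 224533 = 0.882 = 88.2%

88.2 %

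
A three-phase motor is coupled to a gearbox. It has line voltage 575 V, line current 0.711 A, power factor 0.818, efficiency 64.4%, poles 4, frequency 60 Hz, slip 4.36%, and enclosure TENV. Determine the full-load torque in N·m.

2.07 N·m

P_in = √3·V·I·cosφ = 1.732 × 575 × 0.711 × 0.818 = 579 W
P_out = η·P_in = 0.644 × 579 = 373 W
n_s = 120×60/4 = 1800 rpm; n = 1800×(1−0.0436) = 1722 rpm
ω = 2π×1722/60 = 180.3 rad/s
τ = P_out/ω = 373/180.3 = 2.07 N·m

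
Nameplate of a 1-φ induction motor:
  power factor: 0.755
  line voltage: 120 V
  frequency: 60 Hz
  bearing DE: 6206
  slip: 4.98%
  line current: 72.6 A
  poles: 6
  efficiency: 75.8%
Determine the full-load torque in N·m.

P_in = V·I·cosφ = 120 × 72.6 × 0.755 = 6578 W
P_out = η·P_in = 0.758 × 6578 = 4986 W
n_s = 120×60/6 = 1200 rpm; n = 1200×(1−0.0498) = 1140 rpm
ω = 2π×1140/60 = 119.4 rad/s
τ = P_out/ω = 4986/119.4 = 41.8 N·m

41.8 N·m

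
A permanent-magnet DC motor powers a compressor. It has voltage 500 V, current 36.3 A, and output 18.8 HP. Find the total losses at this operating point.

P_in = V·I = 500×36.3 = 18150 W
P_out = 18.8×746 = 14025 W
Losses = P_in − P_out = 18150 − 14025 = 4125 W

4.13 kW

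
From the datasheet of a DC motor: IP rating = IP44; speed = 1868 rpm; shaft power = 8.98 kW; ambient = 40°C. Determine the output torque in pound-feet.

ω = 2π × 1868/60 = 195.6 rad/s
τ = P/ω = 8980/195.6 = 45.91 N·m
In lb·ft: 45.91/1.356 = 33.9 lb·ft

33.9 lb·ft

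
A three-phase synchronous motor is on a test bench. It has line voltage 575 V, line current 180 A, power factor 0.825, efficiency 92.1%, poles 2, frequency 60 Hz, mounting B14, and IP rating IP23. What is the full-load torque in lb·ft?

266 lb·ft

P_in = √3·V·I·cosφ = 1.732 × 575 × 180 × 0.825 = 147891 W
P_out = η·P_in = 0.921 × 147891 = 136208 W
n = n_s = 120×60/2 = 3600 rpm (synchronous)
ω = 2π×3600/60 = 377 rad/s
τ = P_out/ω = 136208/377 = 361.3 N·m
In lb·ft: 361.3/1.356 = 266 lb·ft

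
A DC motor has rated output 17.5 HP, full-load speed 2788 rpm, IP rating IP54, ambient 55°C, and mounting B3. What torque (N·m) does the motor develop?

44.7 N·m

P_out = 17.5 × 746 = 13055 W
ω = 2π × 2788/60 = 292 rad/s
τ = P_out/ω = 13055/292 = 44.7 N·m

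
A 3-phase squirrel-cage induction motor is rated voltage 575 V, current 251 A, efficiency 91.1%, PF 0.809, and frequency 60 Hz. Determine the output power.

184 kW

P_in = √3·V·I·cosφ = 1.732 × 575 × 251 × 0.809 = 202226 W
P_out = η·P_in = 0.911 × 202226 = 184228 W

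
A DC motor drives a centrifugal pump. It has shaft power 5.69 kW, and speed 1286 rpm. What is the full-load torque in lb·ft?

ω = 2π × 1286/60 = 134.7 rad/s
τ = P/ω = 5690/134.7 = 42.24 N·m
In lb·ft: 42.24/1.356 = 31.2 lb·ft

31.2 lb·ft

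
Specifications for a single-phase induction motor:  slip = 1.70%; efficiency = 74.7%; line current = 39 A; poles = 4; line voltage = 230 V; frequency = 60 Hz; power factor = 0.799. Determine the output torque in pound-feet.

21.3 lb·ft

P_in = V·I·cosφ = 230 × 39 × 0.799 = 7167 W
P_out = η·P_in = 0.747 × 7167 = 5354 W
n_s = 120×60/4 = 1800 rpm; n = 1800×(1−0.017) = 1769 rpm
ω = 2π×1769/60 = 185.2 rad/s
τ = P_out/ω = 5354/185.2 = 28.91 N·m
In lb·ft: 28.91/1.356 = 21.3 lb·ft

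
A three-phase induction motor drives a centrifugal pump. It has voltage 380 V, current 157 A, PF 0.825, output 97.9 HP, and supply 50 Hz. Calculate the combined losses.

12200 W

P_in = √3·V·I·cosφ = 1.732×380×157×0.825 = 85248 W
P_out = 97.9×746 = 73033 W
Losses = P_in − P_out = 85248 − 73033 = 12215 W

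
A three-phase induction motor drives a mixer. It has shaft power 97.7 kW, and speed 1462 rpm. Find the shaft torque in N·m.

ω = 2π × 1462/60 = 153.1 rad/s
τ = P/ω = 97700/153.1 = 638 N·m

638 N·m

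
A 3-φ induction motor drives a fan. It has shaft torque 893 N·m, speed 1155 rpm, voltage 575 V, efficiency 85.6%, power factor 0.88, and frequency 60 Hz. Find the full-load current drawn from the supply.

ω = 2π×1155/60 = 121 rad/s; P_out = τω = 893 × 121 = 108053 W
P_in = P_out / η = 108053 / 0.856 = 126230 W
I_L = P_in / (√3·V_L·cosφ) = 126230 / (1.732 × 575 × 0.88) = 144 A

144 A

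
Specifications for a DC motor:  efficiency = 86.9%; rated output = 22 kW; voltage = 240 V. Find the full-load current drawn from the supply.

105 A

P_out = 22 kW = 22000 W
P_in = P_out / η = 22000 / 0.869 = 25316 W
I = P_in / V = 25316 / 240 = 105 A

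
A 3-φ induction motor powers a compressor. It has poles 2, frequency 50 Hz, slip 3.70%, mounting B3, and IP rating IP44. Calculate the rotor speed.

2889 rpm

n_s = 120f/p = 120×50/2 = 3000 rpm
n = n_s(1 − s) = 3000 × (1 − 0.037) = 2889 rpm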